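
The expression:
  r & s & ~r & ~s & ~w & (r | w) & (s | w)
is never true.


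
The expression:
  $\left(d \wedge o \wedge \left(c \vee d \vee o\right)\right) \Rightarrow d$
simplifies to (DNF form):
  $\text{True}$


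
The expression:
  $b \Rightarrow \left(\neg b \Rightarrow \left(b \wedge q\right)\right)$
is always true.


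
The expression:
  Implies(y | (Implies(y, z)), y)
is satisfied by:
  {y: True}


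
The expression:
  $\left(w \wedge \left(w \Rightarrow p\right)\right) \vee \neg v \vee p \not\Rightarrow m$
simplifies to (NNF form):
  $\left(p \wedge w\right) \vee \left(p \wedge \neg m\right) \vee \neg v$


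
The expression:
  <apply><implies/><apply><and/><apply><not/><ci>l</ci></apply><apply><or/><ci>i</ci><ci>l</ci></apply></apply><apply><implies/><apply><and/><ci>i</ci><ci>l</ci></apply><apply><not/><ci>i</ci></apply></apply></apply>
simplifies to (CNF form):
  <true/>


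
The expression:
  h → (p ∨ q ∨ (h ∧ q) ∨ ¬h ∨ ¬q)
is always true.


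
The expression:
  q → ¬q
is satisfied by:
  {q: False}


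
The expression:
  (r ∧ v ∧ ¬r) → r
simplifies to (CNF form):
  True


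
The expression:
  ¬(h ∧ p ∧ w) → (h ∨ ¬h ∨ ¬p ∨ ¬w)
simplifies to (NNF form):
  True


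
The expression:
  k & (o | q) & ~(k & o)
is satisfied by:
  {q: True, k: True, o: False}


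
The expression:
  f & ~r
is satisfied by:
  {f: True, r: False}


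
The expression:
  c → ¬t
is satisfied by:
  {c: False, t: False}
  {t: True, c: False}
  {c: True, t: False}


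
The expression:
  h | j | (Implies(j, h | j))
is always true.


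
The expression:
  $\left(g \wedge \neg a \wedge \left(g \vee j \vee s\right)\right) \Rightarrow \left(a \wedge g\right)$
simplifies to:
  $a \vee \neg g$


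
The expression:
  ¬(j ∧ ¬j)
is always true.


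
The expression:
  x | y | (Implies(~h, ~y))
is always true.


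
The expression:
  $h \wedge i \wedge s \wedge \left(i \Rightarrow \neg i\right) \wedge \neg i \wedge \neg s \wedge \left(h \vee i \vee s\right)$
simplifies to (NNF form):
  $\text{False}$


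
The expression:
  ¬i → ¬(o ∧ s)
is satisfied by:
  {i: True, s: False, o: False}
  {s: False, o: False, i: False}
  {i: True, o: True, s: False}
  {o: True, s: False, i: False}
  {i: True, s: True, o: False}
  {s: True, i: False, o: False}
  {i: True, o: True, s: True}


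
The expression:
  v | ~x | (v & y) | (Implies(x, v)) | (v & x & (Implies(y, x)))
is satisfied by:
  {v: True, x: False}
  {x: False, v: False}
  {x: True, v: True}


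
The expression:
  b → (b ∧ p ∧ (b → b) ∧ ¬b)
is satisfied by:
  {b: False}


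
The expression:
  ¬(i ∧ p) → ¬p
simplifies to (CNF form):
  i ∨ ¬p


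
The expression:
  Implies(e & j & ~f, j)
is always true.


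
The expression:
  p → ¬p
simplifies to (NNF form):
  ¬p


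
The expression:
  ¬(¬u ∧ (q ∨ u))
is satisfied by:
  {u: True, q: False}
  {q: False, u: False}
  {q: True, u: True}


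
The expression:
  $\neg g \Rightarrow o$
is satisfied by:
  {o: True, g: True}
  {o: True, g: False}
  {g: True, o: False}


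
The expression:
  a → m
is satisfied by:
  {m: True, a: False}
  {a: False, m: False}
  {a: True, m: True}


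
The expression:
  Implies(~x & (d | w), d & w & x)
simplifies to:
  x | (~d & ~w)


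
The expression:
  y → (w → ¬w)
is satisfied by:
  {w: False, y: False}
  {y: True, w: False}
  {w: True, y: False}


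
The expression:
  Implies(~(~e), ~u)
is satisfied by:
  {u: False, e: False}
  {e: True, u: False}
  {u: True, e: False}


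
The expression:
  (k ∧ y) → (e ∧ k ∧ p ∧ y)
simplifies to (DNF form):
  (e ∧ p) ∨ ¬k ∨ ¬y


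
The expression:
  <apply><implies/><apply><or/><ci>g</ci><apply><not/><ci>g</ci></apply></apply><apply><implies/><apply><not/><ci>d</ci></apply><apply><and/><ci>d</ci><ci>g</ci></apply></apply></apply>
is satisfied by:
  {d: True}


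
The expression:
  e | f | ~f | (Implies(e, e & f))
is always true.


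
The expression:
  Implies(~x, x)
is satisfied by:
  {x: True}


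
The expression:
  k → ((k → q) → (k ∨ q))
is always true.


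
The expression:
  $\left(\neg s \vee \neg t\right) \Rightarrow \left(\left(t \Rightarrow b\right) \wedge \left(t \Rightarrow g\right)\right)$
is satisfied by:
  {b: True, s: True, g: True, t: False}
  {b: True, s: True, g: False, t: False}
  {s: True, g: True, b: False, t: False}
  {s: True, b: False, g: False, t: False}
  {b: True, g: True, s: False, t: False}
  {b: True, g: False, s: False, t: False}
  {g: True, b: False, s: False, t: False}
  {b: False, g: False, s: False, t: False}
  {b: True, t: True, s: True, g: True}
  {b: True, t: True, s: True, g: False}
  {t: True, s: True, g: True, b: False}
  {t: True, s: True, g: False, b: False}
  {t: True, b: True, g: True, s: False}


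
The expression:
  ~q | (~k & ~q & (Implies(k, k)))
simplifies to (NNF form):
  ~q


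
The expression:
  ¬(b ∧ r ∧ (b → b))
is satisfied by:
  {b: False, r: False}
  {r: True, b: False}
  {b: True, r: False}


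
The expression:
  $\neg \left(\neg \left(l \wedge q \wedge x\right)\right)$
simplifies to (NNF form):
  $l \wedge q \wedge x$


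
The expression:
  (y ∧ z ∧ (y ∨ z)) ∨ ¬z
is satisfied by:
  {y: True, z: False}
  {z: False, y: False}
  {z: True, y: True}


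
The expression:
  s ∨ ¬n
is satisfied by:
  {s: True, n: False}
  {n: False, s: False}
  {n: True, s: True}


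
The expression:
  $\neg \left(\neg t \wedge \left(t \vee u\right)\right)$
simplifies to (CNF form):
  $t \vee \neg u$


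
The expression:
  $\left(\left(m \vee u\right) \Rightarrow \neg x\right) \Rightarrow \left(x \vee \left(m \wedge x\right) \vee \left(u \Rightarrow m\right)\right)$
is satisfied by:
  {x: True, m: True, u: False}
  {x: True, u: False, m: False}
  {m: True, u: False, x: False}
  {m: False, u: False, x: False}
  {x: True, m: True, u: True}
  {x: True, u: True, m: False}
  {m: True, u: True, x: False}


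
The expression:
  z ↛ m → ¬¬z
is always true.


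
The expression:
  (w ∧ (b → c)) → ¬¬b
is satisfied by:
  {b: True, w: False}
  {w: False, b: False}
  {w: True, b: True}


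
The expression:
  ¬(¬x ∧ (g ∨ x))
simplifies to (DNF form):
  x ∨ ¬g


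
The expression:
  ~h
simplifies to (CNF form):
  ~h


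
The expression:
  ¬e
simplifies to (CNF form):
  ¬e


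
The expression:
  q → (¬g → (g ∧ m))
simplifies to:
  g ∨ ¬q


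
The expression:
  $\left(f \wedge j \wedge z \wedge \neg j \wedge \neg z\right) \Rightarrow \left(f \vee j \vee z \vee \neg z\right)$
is always true.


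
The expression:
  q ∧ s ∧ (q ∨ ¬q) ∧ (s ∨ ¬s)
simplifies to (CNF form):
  q ∧ s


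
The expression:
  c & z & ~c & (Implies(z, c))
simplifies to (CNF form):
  False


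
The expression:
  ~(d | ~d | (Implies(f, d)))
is never true.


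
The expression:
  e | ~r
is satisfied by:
  {e: True, r: False}
  {r: False, e: False}
  {r: True, e: True}


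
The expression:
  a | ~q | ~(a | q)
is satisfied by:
  {a: True, q: False}
  {q: False, a: False}
  {q: True, a: True}


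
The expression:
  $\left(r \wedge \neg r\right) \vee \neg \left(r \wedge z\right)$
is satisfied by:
  {z: False, r: False}
  {r: True, z: False}
  {z: True, r: False}


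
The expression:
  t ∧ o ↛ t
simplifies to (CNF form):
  False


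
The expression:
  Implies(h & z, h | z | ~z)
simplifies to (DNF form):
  True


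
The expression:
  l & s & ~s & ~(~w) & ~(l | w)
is never true.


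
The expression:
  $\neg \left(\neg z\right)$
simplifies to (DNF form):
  $z$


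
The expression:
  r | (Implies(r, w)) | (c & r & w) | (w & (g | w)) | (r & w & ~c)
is always true.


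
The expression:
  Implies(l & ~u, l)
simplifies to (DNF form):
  True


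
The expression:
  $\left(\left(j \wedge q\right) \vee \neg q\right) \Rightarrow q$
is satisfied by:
  {q: True}


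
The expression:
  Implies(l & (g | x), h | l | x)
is always true.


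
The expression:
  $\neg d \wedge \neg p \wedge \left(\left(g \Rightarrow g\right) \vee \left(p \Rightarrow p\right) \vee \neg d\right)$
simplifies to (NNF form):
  $\neg d \wedge \neg p$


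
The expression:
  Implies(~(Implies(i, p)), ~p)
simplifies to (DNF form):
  True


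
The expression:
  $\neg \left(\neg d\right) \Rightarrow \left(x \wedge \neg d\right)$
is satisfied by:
  {d: False}


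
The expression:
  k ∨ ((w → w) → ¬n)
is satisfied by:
  {k: True, n: False}
  {n: False, k: False}
  {n: True, k: True}


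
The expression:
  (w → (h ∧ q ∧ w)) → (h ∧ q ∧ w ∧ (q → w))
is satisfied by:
  {w: True}


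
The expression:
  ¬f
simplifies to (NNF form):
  ¬f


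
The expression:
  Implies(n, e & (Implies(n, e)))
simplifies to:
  e | ~n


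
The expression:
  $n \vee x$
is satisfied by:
  {n: True, x: True}
  {n: True, x: False}
  {x: True, n: False}


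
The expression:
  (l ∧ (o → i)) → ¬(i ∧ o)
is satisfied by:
  {l: False, o: False, i: False}
  {i: True, l: False, o: False}
  {o: True, l: False, i: False}
  {i: True, o: True, l: False}
  {l: True, i: False, o: False}
  {i: True, l: True, o: False}
  {o: True, l: True, i: False}


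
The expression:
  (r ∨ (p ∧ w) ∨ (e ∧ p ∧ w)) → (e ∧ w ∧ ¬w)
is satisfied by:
  {p: False, r: False, w: False}
  {w: True, p: False, r: False}
  {p: True, w: False, r: False}


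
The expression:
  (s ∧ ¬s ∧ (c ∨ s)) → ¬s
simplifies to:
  True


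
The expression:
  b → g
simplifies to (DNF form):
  g ∨ ¬b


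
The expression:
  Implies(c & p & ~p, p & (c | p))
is always true.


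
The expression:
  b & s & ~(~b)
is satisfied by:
  {b: True, s: True}


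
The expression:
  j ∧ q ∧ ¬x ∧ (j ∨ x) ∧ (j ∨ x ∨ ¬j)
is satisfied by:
  {j: True, q: True, x: False}


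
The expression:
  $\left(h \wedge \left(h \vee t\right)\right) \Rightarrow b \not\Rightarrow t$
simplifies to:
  $\left(b \wedge \neg t\right) \vee \neg h$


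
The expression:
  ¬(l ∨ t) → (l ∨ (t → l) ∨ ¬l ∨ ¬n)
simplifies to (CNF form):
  True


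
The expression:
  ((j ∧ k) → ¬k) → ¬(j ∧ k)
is always true.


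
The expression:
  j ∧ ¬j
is never true.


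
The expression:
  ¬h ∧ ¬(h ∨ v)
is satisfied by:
  {v: False, h: False}


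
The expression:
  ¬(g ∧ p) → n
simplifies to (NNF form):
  n ∨ (g ∧ p)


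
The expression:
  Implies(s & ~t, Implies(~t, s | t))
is always true.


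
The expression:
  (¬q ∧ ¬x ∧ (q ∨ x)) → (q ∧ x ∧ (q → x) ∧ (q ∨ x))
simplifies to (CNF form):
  True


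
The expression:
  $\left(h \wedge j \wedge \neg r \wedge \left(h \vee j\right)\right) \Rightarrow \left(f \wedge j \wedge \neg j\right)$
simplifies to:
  $r \vee \neg h \vee \neg j$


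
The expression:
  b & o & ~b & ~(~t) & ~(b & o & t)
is never true.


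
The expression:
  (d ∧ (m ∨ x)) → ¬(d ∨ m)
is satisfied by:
  {x: False, d: False, m: False}
  {m: True, x: False, d: False}
  {x: True, m: False, d: False}
  {m: True, x: True, d: False}
  {d: True, m: False, x: False}


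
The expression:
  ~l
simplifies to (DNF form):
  ~l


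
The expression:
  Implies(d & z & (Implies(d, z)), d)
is always true.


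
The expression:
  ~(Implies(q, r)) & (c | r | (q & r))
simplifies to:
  c & q & ~r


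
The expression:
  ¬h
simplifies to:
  ¬h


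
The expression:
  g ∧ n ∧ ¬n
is never true.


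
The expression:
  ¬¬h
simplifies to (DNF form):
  h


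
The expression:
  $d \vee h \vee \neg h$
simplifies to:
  $\text{True}$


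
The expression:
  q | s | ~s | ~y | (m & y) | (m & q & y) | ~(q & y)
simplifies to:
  True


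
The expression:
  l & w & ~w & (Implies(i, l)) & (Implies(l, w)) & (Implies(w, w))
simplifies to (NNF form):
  False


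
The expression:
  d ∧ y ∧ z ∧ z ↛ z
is never true.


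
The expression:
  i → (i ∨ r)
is always true.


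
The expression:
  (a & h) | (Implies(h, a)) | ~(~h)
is always true.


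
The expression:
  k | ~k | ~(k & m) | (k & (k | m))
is always true.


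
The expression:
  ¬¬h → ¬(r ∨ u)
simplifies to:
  (¬r ∧ ¬u) ∨ ¬h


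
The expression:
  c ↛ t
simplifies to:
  c ∧ ¬t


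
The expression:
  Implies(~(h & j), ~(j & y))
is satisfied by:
  {h: True, y: False, j: False}
  {h: False, y: False, j: False}
  {j: True, h: True, y: False}
  {j: True, h: False, y: False}
  {y: True, h: True, j: False}
  {y: True, h: False, j: False}
  {y: True, j: True, h: True}


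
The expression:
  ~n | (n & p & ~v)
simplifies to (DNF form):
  ~n | (p & ~v)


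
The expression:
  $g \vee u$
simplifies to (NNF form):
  $g \vee u$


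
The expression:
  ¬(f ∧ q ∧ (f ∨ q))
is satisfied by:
  {q: False, f: False}
  {f: True, q: False}
  {q: True, f: False}


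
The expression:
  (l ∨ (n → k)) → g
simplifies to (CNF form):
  (g ∨ n) ∧ (g ∨ ¬k) ∧ (g ∨ ¬l)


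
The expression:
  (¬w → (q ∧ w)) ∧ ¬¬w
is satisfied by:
  {w: True}


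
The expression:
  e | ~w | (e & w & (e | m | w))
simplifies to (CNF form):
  e | ~w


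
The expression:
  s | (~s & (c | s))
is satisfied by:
  {c: True, s: True}
  {c: True, s: False}
  {s: True, c: False}


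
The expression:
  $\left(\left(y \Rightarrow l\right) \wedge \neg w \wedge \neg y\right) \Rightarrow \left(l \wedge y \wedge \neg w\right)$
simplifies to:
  $w \vee y$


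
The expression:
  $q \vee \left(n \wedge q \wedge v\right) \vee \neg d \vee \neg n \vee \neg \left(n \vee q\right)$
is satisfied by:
  {q: True, n: False, d: False}
  {q: False, n: False, d: False}
  {d: True, q: True, n: False}
  {d: True, q: False, n: False}
  {n: True, q: True, d: False}
  {n: True, q: False, d: False}
  {n: True, d: True, q: True}


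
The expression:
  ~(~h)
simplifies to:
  h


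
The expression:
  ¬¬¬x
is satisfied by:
  {x: False}


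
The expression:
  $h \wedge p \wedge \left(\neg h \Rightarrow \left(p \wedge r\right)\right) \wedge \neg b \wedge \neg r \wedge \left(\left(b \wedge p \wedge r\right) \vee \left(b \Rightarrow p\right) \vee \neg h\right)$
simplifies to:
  $h \wedge p \wedge \neg b \wedge \neg r$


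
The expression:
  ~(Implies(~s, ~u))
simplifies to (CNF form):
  u & ~s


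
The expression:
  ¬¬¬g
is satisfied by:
  {g: False}


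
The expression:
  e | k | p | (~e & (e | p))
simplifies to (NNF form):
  e | k | p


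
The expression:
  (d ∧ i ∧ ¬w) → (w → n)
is always true.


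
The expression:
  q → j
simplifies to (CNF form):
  j ∨ ¬q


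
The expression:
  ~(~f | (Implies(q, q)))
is never true.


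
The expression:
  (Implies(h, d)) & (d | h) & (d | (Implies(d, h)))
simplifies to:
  d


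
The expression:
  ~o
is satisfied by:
  {o: False}


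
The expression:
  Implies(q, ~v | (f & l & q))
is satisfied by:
  {l: True, f: True, v: False, q: False}
  {l: True, f: False, v: False, q: False}
  {f: True, l: False, v: False, q: False}
  {l: False, f: False, v: False, q: False}
  {l: True, q: True, f: True, v: False}
  {l: True, q: True, f: False, v: False}
  {q: True, f: True, l: False, v: False}
  {q: True, l: False, f: False, v: False}
  {l: True, v: True, f: True, q: False}
  {l: True, v: True, f: False, q: False}
  {v: True, f: True, l: False, q: False}
  {v: True, l: False, f: False, q: False}
  {l: True, q: True, v: True, f: True}


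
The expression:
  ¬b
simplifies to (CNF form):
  ¬b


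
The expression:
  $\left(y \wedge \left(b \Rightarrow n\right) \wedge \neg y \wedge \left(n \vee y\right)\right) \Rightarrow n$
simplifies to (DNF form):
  $\text{True}$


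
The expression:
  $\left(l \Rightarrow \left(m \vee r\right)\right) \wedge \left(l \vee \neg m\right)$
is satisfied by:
  {r: True, m: False, l: False}
  {m: False, l: False, r: False}
  {r: True, l: True, m: False}
  {r: True, l: True, m: True}
  {l: True, m: True, r: False}


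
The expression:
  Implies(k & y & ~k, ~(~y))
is always true.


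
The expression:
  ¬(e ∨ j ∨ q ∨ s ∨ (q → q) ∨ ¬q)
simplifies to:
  False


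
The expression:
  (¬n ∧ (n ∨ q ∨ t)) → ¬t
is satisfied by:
  {n: True, t: False}
  {t: False, n: False}
  {t: True, n: True}


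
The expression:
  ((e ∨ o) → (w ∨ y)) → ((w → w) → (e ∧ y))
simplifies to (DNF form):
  (e ∧ y) ∨ (e ∧ ¬w) ∨ (e ∧ o ∧ y) ∨ (e ∧ o ∧ ¬w) ∨ (e ∧ y ∧ ¬y) ∨ (e ∧ ¬w ∧ ¬y) ∨ (o ∧ y ∧ ¬y) ∨ (o ∧ ¬w ∧ ¬y)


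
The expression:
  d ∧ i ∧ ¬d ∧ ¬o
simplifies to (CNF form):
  False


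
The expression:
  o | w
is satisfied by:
  {o: True, w: True}
  {o: True, w: False}
  {w: True, o: False}


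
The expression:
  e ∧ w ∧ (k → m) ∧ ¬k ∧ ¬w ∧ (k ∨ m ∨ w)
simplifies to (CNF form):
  False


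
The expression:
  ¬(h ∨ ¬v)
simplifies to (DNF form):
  v ∧ ¬h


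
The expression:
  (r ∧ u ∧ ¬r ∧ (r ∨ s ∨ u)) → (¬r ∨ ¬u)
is always true.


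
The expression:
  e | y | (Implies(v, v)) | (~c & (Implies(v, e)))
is always true.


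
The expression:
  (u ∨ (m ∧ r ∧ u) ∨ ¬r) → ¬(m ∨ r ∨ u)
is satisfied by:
  {r: True, u: False, m: False}
  {u: False, m: False, r: False}
  {r: True, m: True, u: False}


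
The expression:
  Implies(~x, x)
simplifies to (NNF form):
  x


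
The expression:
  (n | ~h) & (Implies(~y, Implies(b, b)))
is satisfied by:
  {n: True, h: False}
  {h: False, n: False}
  {h: True, n: True}


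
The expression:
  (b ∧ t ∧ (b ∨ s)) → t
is always true.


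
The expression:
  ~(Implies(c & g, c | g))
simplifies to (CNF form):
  False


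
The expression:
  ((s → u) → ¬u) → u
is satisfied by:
  {u: True}


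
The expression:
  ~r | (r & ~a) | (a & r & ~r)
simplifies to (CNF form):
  ~a | ~r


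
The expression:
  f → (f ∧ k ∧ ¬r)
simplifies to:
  (k ∧ ¬r) ∨ ¬f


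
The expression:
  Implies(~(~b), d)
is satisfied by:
  {d: True, b: False}
  {b: False, d: False}
  {b: True, d: True}


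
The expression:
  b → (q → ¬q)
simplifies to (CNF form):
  ¬b ∨ ¬q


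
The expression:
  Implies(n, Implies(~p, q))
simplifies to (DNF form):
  p | q | ~n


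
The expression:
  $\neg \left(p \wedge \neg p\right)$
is always true.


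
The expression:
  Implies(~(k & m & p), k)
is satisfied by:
  {k: True}


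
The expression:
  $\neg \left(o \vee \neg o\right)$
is never true.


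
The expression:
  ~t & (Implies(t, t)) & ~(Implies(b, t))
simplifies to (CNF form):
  b & ~t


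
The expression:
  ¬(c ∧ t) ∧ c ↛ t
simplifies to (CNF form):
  c ∧ ¬t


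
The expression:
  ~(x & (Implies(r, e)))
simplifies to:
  ~x | (r & ~e)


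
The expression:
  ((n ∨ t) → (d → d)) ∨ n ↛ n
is always true.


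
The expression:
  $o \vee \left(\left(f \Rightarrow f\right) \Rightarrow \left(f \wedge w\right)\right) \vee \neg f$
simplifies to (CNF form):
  $o \vee w \vee \neg f$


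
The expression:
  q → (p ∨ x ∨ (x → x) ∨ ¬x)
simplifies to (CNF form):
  True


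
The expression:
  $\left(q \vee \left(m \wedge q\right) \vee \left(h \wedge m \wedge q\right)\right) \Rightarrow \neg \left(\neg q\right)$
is always true.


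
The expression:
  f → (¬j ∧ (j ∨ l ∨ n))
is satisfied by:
  {n: True, l: True, f: False, j: False}
  {n: True, l: False, f: False, j: False}
  {l: True, j: False, n: False, f: False}
  {j: False, l: False, n: False, f: False}
  {j: True, n: True, l: True, f: False}
  {j: True, n: True, l: False, f: False}
  {j: True, l: True, n: False, f: False}
  {j: True, l: False, n: False, f: False}
  {f: True, n: True, l: True, j: False}
  {f: True, n: True, l: False, j: False}
  {f: True, l: True, n: False, j: False}


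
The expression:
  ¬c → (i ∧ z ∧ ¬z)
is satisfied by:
  {c: True}


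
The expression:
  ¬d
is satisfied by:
  {d: False}


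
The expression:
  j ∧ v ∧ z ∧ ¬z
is never true.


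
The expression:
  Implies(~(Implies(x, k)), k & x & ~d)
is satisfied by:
  {k: True, x: False}
  {x: False, k: False}
  {x: True, k: True}


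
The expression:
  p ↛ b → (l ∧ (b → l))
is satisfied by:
  {b: True, l: True, p: False}
  {b: True, p: False, l: False}
  {l: True, p: False, b: False}
  {l: False, p: False, b: False}
  {b: True, l: True, p: True}
  {b: True, p: True, l: False}
  {l: True, p: True, b: False}


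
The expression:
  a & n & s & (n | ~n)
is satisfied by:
  {a: True, s: True, n: True}


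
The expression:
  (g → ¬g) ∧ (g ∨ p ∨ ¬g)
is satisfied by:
  {g: False}


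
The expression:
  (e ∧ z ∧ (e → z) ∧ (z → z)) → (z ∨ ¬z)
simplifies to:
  True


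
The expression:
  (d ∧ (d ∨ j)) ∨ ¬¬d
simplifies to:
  d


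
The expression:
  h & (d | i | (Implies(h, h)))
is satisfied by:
  {h: True}


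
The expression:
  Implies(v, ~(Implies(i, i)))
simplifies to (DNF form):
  ~v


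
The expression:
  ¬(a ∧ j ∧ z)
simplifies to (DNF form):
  ¬a ∨ ¬j ∨ ¬z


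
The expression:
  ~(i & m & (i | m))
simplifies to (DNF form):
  ~i | ~m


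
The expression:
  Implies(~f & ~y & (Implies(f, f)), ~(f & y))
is always true.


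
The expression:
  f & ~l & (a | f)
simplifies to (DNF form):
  f & ~l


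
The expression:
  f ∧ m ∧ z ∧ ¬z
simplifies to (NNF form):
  False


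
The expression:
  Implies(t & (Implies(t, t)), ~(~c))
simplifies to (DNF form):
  c | ~t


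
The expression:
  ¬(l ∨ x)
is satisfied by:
  {x: False, l: False}


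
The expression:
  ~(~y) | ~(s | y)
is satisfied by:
  {y: True, s: False}
  {s: False, y: False}
  {s: True, y: True}


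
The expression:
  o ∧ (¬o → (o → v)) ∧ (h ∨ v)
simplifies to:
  o ∧ (h ∨ v)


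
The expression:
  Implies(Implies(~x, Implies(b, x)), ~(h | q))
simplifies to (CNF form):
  (b | ~h) & (b | ~q) & (~h | ~x) & (~q | ~x)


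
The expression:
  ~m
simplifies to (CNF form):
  ~m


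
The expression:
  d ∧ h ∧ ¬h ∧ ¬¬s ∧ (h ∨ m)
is never true.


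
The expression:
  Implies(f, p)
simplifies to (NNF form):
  p | ~f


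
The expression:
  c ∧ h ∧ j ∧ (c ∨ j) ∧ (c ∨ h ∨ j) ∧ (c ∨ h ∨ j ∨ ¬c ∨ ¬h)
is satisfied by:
  {h: True, c: True, j: True}


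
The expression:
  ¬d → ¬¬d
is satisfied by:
  {d: True}


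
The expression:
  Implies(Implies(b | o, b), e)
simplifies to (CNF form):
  (e | o) & (e | ~b)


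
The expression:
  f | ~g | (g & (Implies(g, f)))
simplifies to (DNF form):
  f | ~g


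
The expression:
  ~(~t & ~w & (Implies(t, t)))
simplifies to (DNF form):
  t | w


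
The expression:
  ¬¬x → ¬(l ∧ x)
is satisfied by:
  {l: False, x: False}
  {x: True, l: False}
  {l: True, x: False}


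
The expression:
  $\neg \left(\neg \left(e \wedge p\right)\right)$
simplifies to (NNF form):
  $e \wedge p$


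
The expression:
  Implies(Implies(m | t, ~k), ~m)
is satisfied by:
  {k: True, m: False}
  {m: False, k: False}
  {m: True, k: True}


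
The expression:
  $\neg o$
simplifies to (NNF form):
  $\neg o$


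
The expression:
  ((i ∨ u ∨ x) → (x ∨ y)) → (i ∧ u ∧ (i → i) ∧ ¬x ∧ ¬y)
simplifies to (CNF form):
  ¬x ∧ ¬y ∧ (i ∨ u)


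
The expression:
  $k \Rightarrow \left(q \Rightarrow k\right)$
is always true.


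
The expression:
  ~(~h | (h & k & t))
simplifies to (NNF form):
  h & (~k | ~t)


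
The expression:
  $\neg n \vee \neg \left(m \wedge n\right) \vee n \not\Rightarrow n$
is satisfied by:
  {m: False, n: False}
  {n: True, m: False}
  {m: True, n: False}


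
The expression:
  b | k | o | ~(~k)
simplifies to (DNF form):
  b | k | o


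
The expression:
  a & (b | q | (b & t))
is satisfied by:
  {a: True, b: True, q: True}
  {a: True, b: True, q: False}
  {a: True, q: True, b: False}


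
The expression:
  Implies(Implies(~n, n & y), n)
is always true.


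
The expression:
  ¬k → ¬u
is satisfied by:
  {k: True, u: False}
  {u: False, k: False}
  {u: True, k: True}


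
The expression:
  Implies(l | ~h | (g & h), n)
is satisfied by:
  {n: True, h: True, l: False, g: False}
  {n: True, h: False, l: False, g: False}
  {n: True, g: True, h: True, l: False}
  {n: True, g: True, h: False, l: False}
  {n: True, l: True, h: True, g: False}
  {n: True, l: True, h: False, g: False}
  {n: True, l: True, g: True, h: True}
  {n: True, l: True, g: True, h: False}
  {h: True, n: False, l: False, g: False}


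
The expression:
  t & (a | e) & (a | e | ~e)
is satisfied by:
  {t: True, a: True, e: True}
  {t: True, a: True, e: False}
  {t: True, e: True, a: False}


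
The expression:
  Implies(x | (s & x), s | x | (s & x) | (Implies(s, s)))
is always true.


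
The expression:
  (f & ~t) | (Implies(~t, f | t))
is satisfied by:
  {t: True, f: True}
  {t: True, f: False}
  {f: True, t: False}


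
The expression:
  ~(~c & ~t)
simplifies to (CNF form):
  c | t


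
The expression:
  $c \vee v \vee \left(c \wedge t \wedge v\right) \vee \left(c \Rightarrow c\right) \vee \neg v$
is always true.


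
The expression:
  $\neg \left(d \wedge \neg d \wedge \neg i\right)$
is always true.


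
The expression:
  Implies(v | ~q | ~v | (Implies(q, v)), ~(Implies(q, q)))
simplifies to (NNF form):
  False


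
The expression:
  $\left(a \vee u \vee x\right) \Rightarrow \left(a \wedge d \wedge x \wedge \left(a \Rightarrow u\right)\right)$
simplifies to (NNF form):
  $\left(a \vee \neg x\right) \wedge \left(d \vee \neg x\right) \wedge \left(u \vee \neg a\right) \wedge \left(x \vee \neg u\right)$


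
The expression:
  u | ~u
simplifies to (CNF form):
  True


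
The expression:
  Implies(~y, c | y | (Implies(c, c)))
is always true.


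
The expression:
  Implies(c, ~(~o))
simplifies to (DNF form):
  o | ~c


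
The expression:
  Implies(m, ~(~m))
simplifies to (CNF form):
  True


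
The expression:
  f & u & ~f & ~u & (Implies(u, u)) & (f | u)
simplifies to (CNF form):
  False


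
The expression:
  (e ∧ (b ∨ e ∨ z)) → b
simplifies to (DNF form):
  b ∨ ¬e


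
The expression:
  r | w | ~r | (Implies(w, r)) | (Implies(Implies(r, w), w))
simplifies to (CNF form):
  True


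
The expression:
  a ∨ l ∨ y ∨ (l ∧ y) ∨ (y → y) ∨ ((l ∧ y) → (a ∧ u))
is always true.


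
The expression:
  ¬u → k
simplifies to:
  k ∨ u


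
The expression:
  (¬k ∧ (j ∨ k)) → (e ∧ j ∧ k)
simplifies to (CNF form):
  k ∨ ¬j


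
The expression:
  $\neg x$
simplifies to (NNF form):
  $\neg x$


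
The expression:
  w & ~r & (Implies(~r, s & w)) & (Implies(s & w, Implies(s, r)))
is never true.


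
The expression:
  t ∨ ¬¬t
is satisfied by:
  {t: True}


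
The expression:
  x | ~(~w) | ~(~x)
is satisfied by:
  {x: True, w: True}
  {x: True, w: False}
  {w: True, x: False}


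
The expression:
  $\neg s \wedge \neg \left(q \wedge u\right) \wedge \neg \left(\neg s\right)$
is never true.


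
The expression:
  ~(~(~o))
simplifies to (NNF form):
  ~o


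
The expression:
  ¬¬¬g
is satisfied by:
  {g: False}


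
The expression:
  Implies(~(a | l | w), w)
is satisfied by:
  {a: True, l: True, w: True}
  {a: True, l: True, w: False}
  {a: True, w: True, l: False}
  {a: True, w: False, l: False}
  {l: True, w: True, a: False}
  {l: True, w: False, a: False}
  {w: True, l: False, a: False}


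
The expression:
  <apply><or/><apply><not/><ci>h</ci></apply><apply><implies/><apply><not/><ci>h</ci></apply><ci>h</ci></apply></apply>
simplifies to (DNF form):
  <true/>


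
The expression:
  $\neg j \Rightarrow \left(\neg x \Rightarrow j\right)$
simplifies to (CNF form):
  $j \vee x$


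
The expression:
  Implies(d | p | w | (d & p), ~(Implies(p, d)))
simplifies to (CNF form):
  ~d & (p | ~w)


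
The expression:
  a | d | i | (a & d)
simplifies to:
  a | d | i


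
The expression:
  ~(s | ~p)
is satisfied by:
  {p: True, s: False}


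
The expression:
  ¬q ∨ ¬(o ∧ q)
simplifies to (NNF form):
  ¬o ∨ ¬q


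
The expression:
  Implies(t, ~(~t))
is always true.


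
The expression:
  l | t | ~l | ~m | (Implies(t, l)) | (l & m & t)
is always true.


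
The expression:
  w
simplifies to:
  w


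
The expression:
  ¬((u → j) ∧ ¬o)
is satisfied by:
  {o: True, u: True, j: False}
  {o: True, u: False, j: False}
  {j: True, o: True, u: True}
  {j: True, o: True, u: False}
  {u: True, j: False, o: False}


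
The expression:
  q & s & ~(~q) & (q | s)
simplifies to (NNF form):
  q & s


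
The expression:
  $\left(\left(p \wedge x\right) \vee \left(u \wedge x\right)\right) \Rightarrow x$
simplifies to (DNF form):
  $\text{True}$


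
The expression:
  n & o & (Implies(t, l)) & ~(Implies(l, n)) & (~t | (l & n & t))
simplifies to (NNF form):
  False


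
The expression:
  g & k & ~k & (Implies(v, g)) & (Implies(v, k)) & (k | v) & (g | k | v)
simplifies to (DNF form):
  False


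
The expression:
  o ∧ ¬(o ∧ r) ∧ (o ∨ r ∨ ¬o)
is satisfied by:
  {o: True, r: False}


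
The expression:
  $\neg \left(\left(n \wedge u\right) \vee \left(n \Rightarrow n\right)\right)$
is never true.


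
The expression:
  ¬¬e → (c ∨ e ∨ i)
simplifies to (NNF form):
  True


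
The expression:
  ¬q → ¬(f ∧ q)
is always true.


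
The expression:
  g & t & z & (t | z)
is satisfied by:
  {t: True, z: True, g: True}


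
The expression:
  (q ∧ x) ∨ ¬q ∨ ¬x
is always true.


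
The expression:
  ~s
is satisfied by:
  {s: False}


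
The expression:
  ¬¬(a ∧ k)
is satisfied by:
  {a: True, k: True}


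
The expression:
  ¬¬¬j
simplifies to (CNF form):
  ¬j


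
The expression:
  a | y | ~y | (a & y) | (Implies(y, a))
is always true.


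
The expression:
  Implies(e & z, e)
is always true.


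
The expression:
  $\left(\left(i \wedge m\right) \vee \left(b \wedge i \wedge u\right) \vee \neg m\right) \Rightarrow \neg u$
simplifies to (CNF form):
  $\left(m \vee \neg u\right) \wedge \left(\neg i \vee \neg u\right)$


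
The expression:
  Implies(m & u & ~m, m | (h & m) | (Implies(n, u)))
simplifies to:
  True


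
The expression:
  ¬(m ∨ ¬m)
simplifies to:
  False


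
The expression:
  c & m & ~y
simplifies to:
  c & m & ~y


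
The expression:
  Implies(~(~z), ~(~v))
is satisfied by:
  {v: True, z: False}
  {z: False, v: False}
  {z: True, v: True}


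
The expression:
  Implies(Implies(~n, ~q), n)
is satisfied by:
  {n: True, q: True}
  {n: True, q: False}
  {q: True, n: False}


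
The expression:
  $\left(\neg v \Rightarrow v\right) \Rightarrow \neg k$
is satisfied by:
  {k: False, v: False}
  {v: True, k: False}
  {k: True, v: False}


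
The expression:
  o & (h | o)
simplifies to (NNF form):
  o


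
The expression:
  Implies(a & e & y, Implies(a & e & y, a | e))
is always true.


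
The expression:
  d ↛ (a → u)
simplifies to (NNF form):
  a ∧ d ∧ ¬u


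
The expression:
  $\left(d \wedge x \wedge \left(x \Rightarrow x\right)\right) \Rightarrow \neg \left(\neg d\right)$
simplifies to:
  $\text{True}$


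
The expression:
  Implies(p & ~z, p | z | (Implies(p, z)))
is always true.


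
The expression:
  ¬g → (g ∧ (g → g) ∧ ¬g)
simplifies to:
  g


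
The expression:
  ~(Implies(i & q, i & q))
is never true.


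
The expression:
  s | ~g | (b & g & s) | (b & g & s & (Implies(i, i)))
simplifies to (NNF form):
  s | ~g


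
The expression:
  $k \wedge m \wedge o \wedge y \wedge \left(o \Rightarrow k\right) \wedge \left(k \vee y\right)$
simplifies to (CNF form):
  $k \wedge m \wedge o \wedge y$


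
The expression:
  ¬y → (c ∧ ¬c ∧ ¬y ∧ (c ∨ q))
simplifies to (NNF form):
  y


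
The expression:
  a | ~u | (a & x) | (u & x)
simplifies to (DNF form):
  a | x | ~u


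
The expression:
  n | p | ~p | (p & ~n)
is always true.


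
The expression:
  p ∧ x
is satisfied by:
  {p: True, x: True}


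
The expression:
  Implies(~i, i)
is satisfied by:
  {i: True}


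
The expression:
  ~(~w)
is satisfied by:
  {w: True}


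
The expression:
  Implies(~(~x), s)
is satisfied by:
  {s: True, x: False}
  {x: False, s: False}
  {x: True, s: True}


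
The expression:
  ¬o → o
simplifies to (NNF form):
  o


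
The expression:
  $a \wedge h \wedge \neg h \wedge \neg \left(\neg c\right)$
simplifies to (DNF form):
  $\text{False}$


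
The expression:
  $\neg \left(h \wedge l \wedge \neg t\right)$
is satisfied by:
  {t: True, l: False, h: False}
  {l: False, h: False, t: False}
  {h: True, t: True, l: False}
  {h: True, l: False, t: False}
  {t: True, l: True, h: False}
  {l: True, t: False, h: False}
  {h: True, l: True, t: True}


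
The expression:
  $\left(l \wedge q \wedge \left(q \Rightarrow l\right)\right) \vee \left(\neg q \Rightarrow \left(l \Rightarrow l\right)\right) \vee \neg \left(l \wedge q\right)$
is always true.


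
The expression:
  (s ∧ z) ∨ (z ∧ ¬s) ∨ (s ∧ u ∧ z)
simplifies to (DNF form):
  z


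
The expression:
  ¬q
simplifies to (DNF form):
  ¬q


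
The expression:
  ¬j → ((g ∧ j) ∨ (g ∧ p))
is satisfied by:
  {g: True, j: True, p: True}
  {g: True, j: True, p: False}
  {j: True, p: True, g: False}
  {j: True, p: False, g: False}
  {g: True, p: True, j: False}


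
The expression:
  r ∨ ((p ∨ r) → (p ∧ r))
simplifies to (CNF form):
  r ∨ ¬p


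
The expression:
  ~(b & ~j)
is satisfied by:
  {j: True, b: False}
  {b: False, j: False}
  {b: True, j: True}


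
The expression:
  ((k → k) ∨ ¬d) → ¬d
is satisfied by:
  {d: False}


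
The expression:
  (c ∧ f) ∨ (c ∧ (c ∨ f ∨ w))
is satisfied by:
  {c: True}


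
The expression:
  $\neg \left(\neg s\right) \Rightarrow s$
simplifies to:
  $\text{True}$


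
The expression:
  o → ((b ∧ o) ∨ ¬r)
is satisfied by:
  {b: True, o: False, r: False}
  {o: False, r: False, b: False}
  {r: True, b: True, o: False}
  {r: True, o: False, b: False}
  {b: True, o: True, r: False}
  {o: True, b: False, r: False}
  {r: True, o: True, b: True}


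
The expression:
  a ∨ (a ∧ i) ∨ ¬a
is always true.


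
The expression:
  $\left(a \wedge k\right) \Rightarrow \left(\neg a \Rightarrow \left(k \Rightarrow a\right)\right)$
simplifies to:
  $\text{True}$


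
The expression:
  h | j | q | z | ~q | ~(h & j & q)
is always true.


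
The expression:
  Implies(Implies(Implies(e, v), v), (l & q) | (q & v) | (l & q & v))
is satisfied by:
  {q: True, l: True, e: False, v: False}
  {q: True, e: False, v: False, l: False}
  {q: True, l: True, v: True, e: False}
  {q: True, v: True, e: False, l: False}
  {q: True, l: True, e: True, v: False}
  {q: True, l: True, v: True, e: True}
  {q: True, v: True, e: True, l: False}
  {l: True, e: False, v: False, q: False}
  {l: False, e: False, v: False, q: False}


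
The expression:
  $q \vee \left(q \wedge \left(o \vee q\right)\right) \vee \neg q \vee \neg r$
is always true.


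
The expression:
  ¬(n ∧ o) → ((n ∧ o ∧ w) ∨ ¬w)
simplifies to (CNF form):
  (n ∨ ¬w) ∧ (o ∨ ¬w)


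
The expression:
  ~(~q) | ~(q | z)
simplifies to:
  q | ~z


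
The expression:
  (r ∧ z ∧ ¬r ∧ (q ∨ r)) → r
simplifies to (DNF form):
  True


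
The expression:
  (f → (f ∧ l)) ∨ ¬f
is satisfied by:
  {l: True, f: False}
  {f: False, l: False}
  {f: True, l: True}


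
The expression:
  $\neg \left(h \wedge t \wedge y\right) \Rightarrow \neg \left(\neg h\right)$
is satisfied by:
  {h: True}


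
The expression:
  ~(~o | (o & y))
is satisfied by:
  {o: True, y: False}


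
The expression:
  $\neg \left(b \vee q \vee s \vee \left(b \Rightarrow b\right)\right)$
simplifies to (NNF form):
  $\text{False}$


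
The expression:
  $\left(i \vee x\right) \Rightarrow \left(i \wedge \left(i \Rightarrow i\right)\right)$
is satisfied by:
  {i: True, x: False}
  {x: False, i: False}
  {x: True, i: True}


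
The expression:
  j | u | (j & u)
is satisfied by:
  {u: True, j: True}
  {u: True, j: False}
  {j: True, u: False}


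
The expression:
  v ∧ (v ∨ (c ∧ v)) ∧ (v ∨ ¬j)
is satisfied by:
  {v: True}


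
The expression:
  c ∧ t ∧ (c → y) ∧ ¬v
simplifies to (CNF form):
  c ∧ t ∧ y ∧ ¬v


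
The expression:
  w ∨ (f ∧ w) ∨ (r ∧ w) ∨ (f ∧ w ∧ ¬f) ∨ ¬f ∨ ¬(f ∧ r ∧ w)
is always true.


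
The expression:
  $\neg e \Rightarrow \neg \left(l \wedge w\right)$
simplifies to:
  $e \vee \neg l \vee \neg w$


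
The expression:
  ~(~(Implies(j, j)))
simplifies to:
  True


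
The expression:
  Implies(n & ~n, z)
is always true.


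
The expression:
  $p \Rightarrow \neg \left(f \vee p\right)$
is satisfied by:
  {p: False}


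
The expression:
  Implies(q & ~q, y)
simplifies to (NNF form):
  True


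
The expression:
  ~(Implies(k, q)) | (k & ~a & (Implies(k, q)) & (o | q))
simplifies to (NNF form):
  k & (~a | ~q)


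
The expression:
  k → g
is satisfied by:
  {g: True, k: False}
  {k: False, g: False}
  {k: True, g: True}


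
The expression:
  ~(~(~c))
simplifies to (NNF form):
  ~c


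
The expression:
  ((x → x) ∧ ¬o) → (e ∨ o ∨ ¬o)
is always true.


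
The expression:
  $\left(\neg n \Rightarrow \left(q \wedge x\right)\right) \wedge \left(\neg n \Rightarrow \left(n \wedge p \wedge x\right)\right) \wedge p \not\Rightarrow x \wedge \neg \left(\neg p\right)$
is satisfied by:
  {p: True, n: True, x: False}


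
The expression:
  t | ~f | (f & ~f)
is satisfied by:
  {t: True, f: False}
  {f: False, t: False}
  {f: True, t: True}


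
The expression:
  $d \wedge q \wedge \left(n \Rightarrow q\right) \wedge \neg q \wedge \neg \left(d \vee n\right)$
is never true.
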